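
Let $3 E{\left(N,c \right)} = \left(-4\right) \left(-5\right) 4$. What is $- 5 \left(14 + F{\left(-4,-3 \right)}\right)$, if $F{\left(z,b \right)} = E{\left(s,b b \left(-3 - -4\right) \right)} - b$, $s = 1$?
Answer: $- \frac{655}{3} \approx -218.33$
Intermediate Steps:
$E{\left(N,c \right)} = \frac{80}{3}$ ($E{\left(N,c \right)} = \frac{\left(-4\right) \left(-5\right) 4}{3} = \frac{20 \cdot 4}{3} = \frac{1}{3} \cdot 80 = \frac{80}{3}$)
$F{\left(z,b \right)} = \frac{80}{3} - b$
$- 5 \left(14 + F{\left(-4,-3 \right)}\right) = - 5 \left(14 + \left(\frac{80}{3} - -3\right)\right) = - 5 \left(14 + \left(\frac{80}{3} + 3\right)\right) = - 5 \left(14 + \frac{89}{3}\right) = \left(-5\right) \frac{131}{3} = - \frac{655}{3}$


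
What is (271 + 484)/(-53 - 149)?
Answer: -755/202 ≈ -3.7376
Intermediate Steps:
(271 + 484)/(-53 - 149) = 755/(-202) = 755*(-1/202) = -755/202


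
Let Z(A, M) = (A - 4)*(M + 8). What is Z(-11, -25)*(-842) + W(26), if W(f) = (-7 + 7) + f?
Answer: -214684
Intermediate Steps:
Z(A, M) = (-4 + A)*(8 + M)
W(f) = f (W(f) = 0 + f = f)
Z(-11, -25)*(-842) + W(26) = (-32 - 4*(-25) + 8*(-11) - 11*(-25))*(-842) + 26 = (-32 + 100 - 88 + 275)*(-842) + 26 = 255*(-842) + 26 = -214710 + 26 = -214684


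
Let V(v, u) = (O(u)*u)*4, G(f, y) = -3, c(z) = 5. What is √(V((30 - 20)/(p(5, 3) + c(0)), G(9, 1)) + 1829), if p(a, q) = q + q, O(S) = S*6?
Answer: √2045 ≈ 45.222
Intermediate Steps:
O(S) = 6*S
p(a, q) = 2*q
V(v, u) = 24*u² (V(v, u) = ((6*u)*u)*4 = (6*u²)*4 = 24*u²)
√(V((30 - 20)/(p(5, 3) + c(0)), G(9, 1)) + 1829) = √(24*(-3)² + 1829) = √(24*9 + 1829) = √(216 + 1829) = √2045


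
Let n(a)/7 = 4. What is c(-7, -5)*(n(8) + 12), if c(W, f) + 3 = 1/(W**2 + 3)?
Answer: -1550/13 ≈ -119.23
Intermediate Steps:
c(W, f) = -3 + 1/(3 + W**2) (c(W, f) = -3 + 1/(W**2 + 3) = -3 + 1/(3 + W**2))
n(a) = 28 (n(a) = 7*4 = 28)
c(-7, -5)*(n(8) + 12) = ((-8 - 3*(-7)**2)/(3 + (-7)**2))*(28 + 12) = ((-8 - 3*49)/(3 + 49))*40 = ((-8 - 147)/52)*40 = ((1/52)*(-155))*40 = -155/52*40 = -1550/13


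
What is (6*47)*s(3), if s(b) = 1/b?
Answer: 94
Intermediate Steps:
(6*47)*s(3) = (6*47)/3 = 282*(1/3) = 94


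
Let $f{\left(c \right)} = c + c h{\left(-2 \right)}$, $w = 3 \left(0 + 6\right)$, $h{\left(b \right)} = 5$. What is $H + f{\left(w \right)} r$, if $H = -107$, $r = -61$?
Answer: $-6695$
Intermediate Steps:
$w = 18$ ($w = 3 \cdot 6 = 18$)
$f{\left(c \right)} = 6 c$ ($f{\left(c \right)} = c + c 5 = c + 5 c = 6 c$)
$H + f{\left(w \right)} r = -107 + 6 \cdot 18 \left(-61\right) = -107 + 108 \left(-61\right) = -107 - 6588 = -6695$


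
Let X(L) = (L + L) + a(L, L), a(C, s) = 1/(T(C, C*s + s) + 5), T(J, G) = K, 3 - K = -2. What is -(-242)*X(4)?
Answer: 9801/5 ≈ 1960.2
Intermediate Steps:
K = 5 (K = 3 - 1*(-2) = 3 + 2 = 5)
T(J, G) = 5
a(C, s) = ⅒ (a(C, s) = 1/(5 + 5) = 1/10 = ⅒)
X(L) = ⅒ + 2*L (X(L) = (L + L) + ⅒ = 2*L + ⅒ = ⅒ + 2*L)
-(-242)*X(4) = -(-242)*(⅒ + 2*4) = -(-242)*(⅒ + 8) = -(-242)*81/10 = -22*(-891/10) = 9801/5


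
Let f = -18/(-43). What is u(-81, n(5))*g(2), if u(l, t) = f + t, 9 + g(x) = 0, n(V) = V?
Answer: -2097/43 ≈ -48.767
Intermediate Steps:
g(x) = -9 (g(x) = -9 + 0 = -9)
f = 18/43 (f = -18*(-1/43) = 18/43 ≈ 0.41860)
u(l, t) = 18/43 + t
u(-81, n(5))*g(2) = (18/43 + 5)*(-9) = (233/43)*(-9) = -2097/43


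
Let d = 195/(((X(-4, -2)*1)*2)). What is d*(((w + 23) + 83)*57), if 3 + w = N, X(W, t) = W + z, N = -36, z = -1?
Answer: -148941/2 ≈ -74471.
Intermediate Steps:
X(W, t) = -1 + W (X(W, t) = W - 1 = -1 + W)
w = -39 (w = -3 - 36 = -39)
d = -39/2 (d = 195/((((-1 - 4)*1)*2)) = 195/((-5*1*2)) = 195/((-5*2)) = 195/(-10) = 195*(-⅒) = -39/2 ≈ -19.500)
d*(((w + 23) + 83)*57) = -39*((-39 + 23) + 83)*57/2 = -39*(-16 + 83)*57/2 = -2613*57/2 = -39/2*3819 = -148941/2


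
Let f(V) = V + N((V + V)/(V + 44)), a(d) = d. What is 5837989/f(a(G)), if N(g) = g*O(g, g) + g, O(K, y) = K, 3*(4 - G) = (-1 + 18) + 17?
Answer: -437849175/568 ≈ -7.7086e+5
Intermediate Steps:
G = -22/3 (G = 4 - ((-1 + 18) + 17)/3 = 4 - (17 + 17)/3 = 4 - 1/3*34 = 4 - 34/3 = -22/3 ≈ -7.3333)
N(g) = g + g**2 (N(g) = g*g + g = g**2 + g = g + g**2)
f(V) = V + 2*V*(1 + 2*V/(44 + V))/(44 + V) (f(V) = V + ((V + V)/(V + 44))*(1 + (V + V)/(V + 44)) = V + ((2*V)/(44 + V))*(1 + (2*V)/(44 + V)) = V + (2*V/(44 + V))*(1 + 2*V/(44 + V)) = V + 2*V*(1 + 2*V/(44 + V))/(44 + V))
5837989/f(a(G)) = 5837989/((-22*(88 + (44 - 22/3)**2 + 6*(-22/3))/(3*(44 - 22/3)**2))) = 5837989/((-22*(88 + (110/3)**2 - 44)/(3*(110/3)**2))) = 5837989/((-22/3*9/12100*(88 + 12100/9 - 44))) = 5837989/((-22/3*9/12100*12496/9)) = 5837989/(-568/75) = 5837989*(-75/568) = -437849175/568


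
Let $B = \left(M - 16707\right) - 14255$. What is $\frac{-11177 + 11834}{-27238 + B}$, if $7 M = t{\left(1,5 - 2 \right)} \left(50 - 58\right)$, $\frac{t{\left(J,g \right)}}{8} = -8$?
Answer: $- \frac{4599}{406888} \approx -0.011303$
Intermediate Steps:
$t{\left(J,g \right)} = -64$ ($t{\left(J,g \right)} = 8 \left(-8\right) = -64$)
$M = \frac{512}{7}$ ($M = \frac{\left(-64\right) \left(50 - 58\right)}{7} = \frac{\left(-64\right) \left(-8\right)}{7} = \frac{1}{7} \cdot 512 = \frac{512}{7} \approx 73.143$)
$B = - \frac{216222}{7}$ ($B = \left(\frac{512}{7} - 16707\right) - 14255 = - \frac{116437}{7} - 14255 = - \frac{216222}{7} \approx -30889.0$)
$\frac{-11177 + 11834}{-27238 + B} = \frac{-11177 + 11834}{-27238 - \frac{216222}{7}} = \frac{657}{- \frac{406888}{7}} = 657 \left(- \frac{7}{406888}\right) = - \frac{4599}{406888}$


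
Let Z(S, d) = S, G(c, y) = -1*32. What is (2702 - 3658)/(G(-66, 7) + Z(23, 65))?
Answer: 956/9 ≈ 106.22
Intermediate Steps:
G(c, y) = -32
(2702 - 3658)/(G(-66, 7) + Z(23, 65)) = (2702 - 3658)/(-32 + 23) = -956/(-9) = -956*(-1/9) = 956/9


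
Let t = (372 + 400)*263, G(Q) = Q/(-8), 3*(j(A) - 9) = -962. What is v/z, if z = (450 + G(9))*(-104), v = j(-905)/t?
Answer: 935/28434988764 ≈ 3.2882e-8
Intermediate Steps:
j(A) = -935/3 (j(A) = 9 + (⅓)*(-962) = 9 - 962/3 = -935/3)
G(Q) = -Q/8 (G(Q) = Q*(-⅛) = -Q/8)
t = 203036 (t = 772*263 = 203036)
v = -935/609108 (v = -935/3/203036 = -935/3*1/203036 = -935/609108 ≈ -0.0015350)
z = -46683 (z = (450 - ⅛*9)*(-104) = (450 - 9/8)*(-104) = (3591/8)*(-104) = -46683)
v/z = -935/609108/(-46683) = -935/609108*(-1/46683) = 935/28434988764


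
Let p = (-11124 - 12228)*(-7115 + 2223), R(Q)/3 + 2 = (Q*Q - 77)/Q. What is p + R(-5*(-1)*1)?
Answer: 571189734/5 ≈ 1.1424e+8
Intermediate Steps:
R(Q) = -6 + 3*(-77 + Q**2)/Q (R(Q) = -6 + 3*((Q*Q - 77)/Q) = -6 + 3*((Q**2 - 77)/Q) = -6 + 3*((-77 + Q**2)/Q) = -6 + 3*(-77 + Q**2)/Q)
p = 114237984 (p = -23352*(-4892) = 114237984)
p + R(-5*(-1)*1) = 114237984 + (-6 - 231/(-5*(-1)*1) + 3*(-5*(-1)*1)) = 114237984 + (-6 - 231/(5*1) + 3*(5*1)) = 114237984 + (-6 - 231/5 + 3*5) = 114237984 + (-6 - 231*1/5 + 15) = 114237984 + (-6 - 231/5 + 15) = 114237984 - 186/5 = 571189734/5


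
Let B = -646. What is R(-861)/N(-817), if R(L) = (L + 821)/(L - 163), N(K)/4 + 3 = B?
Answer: -5/332288 ≈ -1.5047e-5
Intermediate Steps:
N(K) = -2596 (N(K) = -12 + 4*(-646) = -12 - 2584 = -2596)
R(L) = (821 + L)/(-163 + L)
R(-861)/N(-817) = ((821 - 861)/(-163 - 861))/(-2596) = (-40/(-1024))*(-1/2596) = -1/1024*(-40)*(-1/2596) = (5/128)*(-1/2596) = -5/332288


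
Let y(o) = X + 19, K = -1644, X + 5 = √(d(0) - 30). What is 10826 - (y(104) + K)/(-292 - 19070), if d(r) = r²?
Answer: 104805691/9681 + I*√30/19362 ≈ 10826.0 + 0.00028289*I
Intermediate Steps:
X = -5 + I*√30 (X = -5 + √(0² - 30) = -5 + √(0 - 30) = -5 + √(-30) = -5 + I*√30 ≈ -5.0 + 5.4772*I)
y(o) = 14 + I*√30 (y(o) = (-5 + I*√30) + 19 = 14 + I*√30)
10826 - (y(104) + K)/(-292 - 19070) = 10826 - ((14 + I*√30) - 1644)/(-292 - 19070) = 10826 - (-1630 + I*√30)/(-19362) = 10826 - (-1630 + I*√30)*(-1)/19362 = 10826 - (815/9681 - I*√30/19362) = 10826 + (-815/9681 + I*√30/19362) = 104805691/9681 + I*√30/19362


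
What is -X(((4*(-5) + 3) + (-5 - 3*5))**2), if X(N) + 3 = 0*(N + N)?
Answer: 3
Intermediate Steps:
X(N) = -3 (X(N) = -3 + 0*(N + N) = -3 + 0*(2*N) = -3 + 0 = -3)
-X(((4*(-5) + 3) + (-5 - 3*5))**2) = -1*(-3) = 3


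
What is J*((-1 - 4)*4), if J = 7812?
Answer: -156240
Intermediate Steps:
J*((-1 - 4)*4) = 7812*((-1 - 4)*4) = 7812*(-5*4) = 7812*(-20) = -156240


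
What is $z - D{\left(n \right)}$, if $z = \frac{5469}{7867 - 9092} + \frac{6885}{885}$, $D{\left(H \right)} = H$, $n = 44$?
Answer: $- \frac{2940496}{72275} \approx -40.685$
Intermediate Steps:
$z = \frac{239604}{72275}$ ($z = \frac{5469}{7867 - 9092} + 6885 \cdot \frac{1}{885} = \frac{5469}{-1225} + \frac{459}{59} = 5469 \left(- \frac{1}{1225}\right) + \frac{459}{59} = - \frac{5469}{1225} + \frac{459}{59} = \frac{239604}{72275} \approx 3.3152$)
$z - D{\left(n \right)} = \frac{239604}{72275} - 44 = - \frac{2940496}{72275}$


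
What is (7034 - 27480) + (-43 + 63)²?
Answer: -20046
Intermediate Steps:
(7034 - 27480) + (-43 + 63)² = -20446 + 20² = -20446 + 400 = -20046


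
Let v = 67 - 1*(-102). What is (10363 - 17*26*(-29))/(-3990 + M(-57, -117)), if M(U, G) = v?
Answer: -23181/3821 ≈ -6.0667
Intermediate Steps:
v = 169 (v = 67 + 102 = 169)
M(U, G) = 169
(10363 - 17*26*(-29))/(-3990 + M(-57, -117)) = (10363 - 17*26*(-29))/(-3990 + 169) = (10363 - 442*(-29))/(-3821) = (10363 + 12818)*(-1/3821) = 23181*(-1/3821) = -23181/3821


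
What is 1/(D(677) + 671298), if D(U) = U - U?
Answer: 1/671298 ≈ 1.4897e-6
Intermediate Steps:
D(U) = 0
1/(D(677) + 671298) = 1/(0 + 671298) = 1/671298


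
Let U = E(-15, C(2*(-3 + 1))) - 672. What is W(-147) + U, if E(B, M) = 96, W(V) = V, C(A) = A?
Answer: -723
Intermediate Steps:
U = -576 (U = 96 - 672 = -576)
W(-147) + U = -147 - 576 = -723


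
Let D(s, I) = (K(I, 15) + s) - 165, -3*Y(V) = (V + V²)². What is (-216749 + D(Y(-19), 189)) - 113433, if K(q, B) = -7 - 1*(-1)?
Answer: -369341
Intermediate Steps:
K(q, B) = -6 (K(q, B) = -7 + 1 = -6)
Y(V) = -(V + V²)²/3
D(s, I) = -171 + s (D(s, I) = (-6 + s) - 165 = -171 + s)
(-216749 + D(Y(-19), 189)) - 113433 = (-216749 + (-171 - ⅓*(-19)²*(1 - 19)²)) - 113433 = (-216749 + (-171 - ⅓*361*(-18)²)) - 113433 = (-216749 + (-171 - ⅓*361*324)) - 113433 = (-216749 + (-171 - 38988)) - 113433 = (-216749 - 39159) - 113433 = -255908 - 113433 = -369341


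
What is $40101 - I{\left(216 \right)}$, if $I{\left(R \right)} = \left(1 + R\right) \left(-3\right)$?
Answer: $40752$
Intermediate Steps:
$I{\left(R \right)} = -3 - 3 R$
$40101 - I{\left(216 \right)} = 40101 - \left(-3 - 648\right) = 40101 - -651 = 40101 + 651 = 40752$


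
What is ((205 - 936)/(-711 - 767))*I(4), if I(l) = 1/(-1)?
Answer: -731/1478 ≈ -0.49459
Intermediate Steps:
I(l) = -1
((205 - 936)/(-711 - 767))*I(4) = ((205 - 936)/(-711 - 767))*(-1) = -731/(-1478)*(-1) = -731*(-1/1478)*(-1) = (731/1478)*(-1) = -731/1478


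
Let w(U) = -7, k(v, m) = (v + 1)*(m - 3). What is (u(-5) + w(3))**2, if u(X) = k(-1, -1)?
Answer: 49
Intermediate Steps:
k(v, m) = (1 + v)*(-3 + m)
u(X) = 0 (u(X) = -3 - 1 - 3*(-1) - 1*(-1) = -3 - 1 + 3 + 1 = 0)
(u(-5) + w(3))**2 = (0 - 7)**2 = (-7)**2 = 49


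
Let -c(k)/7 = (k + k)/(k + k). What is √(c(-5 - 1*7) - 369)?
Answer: 2*I*√94 ≈ 19.391*I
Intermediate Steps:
c(k) = -7 (c(k) = -7*(k + k)/(k + k) = -7*2*k/(2*k) = -7*2*k*1/(2*k) = -7*1 = -7)
√(c(-5 - 1*7) - 369) = √(-7 - 369) = √(-376) = 2*I*√94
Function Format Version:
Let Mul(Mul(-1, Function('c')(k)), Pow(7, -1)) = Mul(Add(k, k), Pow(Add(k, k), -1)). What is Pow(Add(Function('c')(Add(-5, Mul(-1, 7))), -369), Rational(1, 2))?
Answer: Mul(2, I, Pow(94, Rational(1, 2))) ≈ Mul(19.391, I)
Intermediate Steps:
Function('c')(k) = -7 (Function('c')(k) = Mul(-7, Mul(Add(k, k), Pow(Add(k, k), -1))) = Mul(-7, Mul(Mul(2, k), Pow(Mul(2, k), -1))) = Mul(-7, Mul(Mul(2, k), Mul(Rational(1, 2), Pow(k, -1)))) = Mul(-7, 1) = -7)
Pow(Add(Function('c')(Add(-5, Mul(-1, 7))), -369), Rational(1, 2)) = Pow(Add(-7, -369), Rational(1, 2)) = Pow(-376, Rational(1, 2)) = Mul(2, I, Pow(94, Rational(1, 2)))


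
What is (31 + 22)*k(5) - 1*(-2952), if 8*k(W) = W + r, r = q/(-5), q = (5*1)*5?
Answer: 2952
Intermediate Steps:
q = 25 (q = 5*5 = 25)
r = -5 (r = 25/(-5) = 25*(-1/5) = -5)
k(W) = -5/8 + W/8 (k(W) = (W - 5)/8 = (-5 + W)/8 = -5/8 + W/8)
(31 + 22)*k(5) - 1*(-2952) = (31 + 22)*(-5/8 + (1/8)*5) - 1*(-2952) = 53*(-5/8 + 5/8) + 2952 = 53*0 + 2952 = 0 + 2952 = 2952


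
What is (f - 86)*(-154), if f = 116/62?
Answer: 401632/31 ≈ 12956.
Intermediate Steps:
f = 58/31 (f = 116*(1/62) = 58/31 ≈ 1.8710)
(f - 86)*(-154) = (58/31 - 86)*(-154) = -2608/31*(-154) = 401632/31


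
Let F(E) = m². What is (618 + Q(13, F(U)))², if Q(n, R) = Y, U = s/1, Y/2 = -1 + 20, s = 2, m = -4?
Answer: 430336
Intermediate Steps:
Y = 38 (Y = 2*(-1 + 20) = 2*19 = 38)
U = 2 (U = 2/1 = 2*1 = 2)
F(E) = 16 (F(E) = (-4)² = 16)
Q(n, R) = 38
(618 + Q(13, F(U)))² = (618 + 38)² = 656² = 430336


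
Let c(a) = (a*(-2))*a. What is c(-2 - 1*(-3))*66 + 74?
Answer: -58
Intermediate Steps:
c(a) = -2*a² (c(a) = (-2*a)*a = -2*a²)
c(-2 - 1*(-3))*66 + 74 = -2*(-2 - 1*(-3))²*66 + 74 = -2*(-2 + 3)²*66 + 74 = -2*1²*66 + 74 = -2*1*66 + 74 = -2*66 + 74 = -132 + 74 = -58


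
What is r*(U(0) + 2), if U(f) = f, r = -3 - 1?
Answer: -8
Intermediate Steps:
r = -4
r*(U(0) + 2) = -4*(0 + 2) = -4*2 = -8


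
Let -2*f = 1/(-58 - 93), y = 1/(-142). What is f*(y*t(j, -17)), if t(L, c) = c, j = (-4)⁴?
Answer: 17/42884 ≈ 0.00039642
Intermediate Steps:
j = 256
y = -1/142 ≈ -0.0070423
f = 1/302 (f = -1/(2*(-58 - 93)) = -½/(-151) = -½*(-1/151) = 1/302 ≈ 0.0033113)
f*(y*t(j, -17)) = (-1/142*(-17))/302 = (1/302)*(17/142) = 17/42884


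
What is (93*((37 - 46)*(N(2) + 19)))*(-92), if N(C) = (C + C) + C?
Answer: 1925100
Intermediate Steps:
N(C) = 3*C (N(C) = 2*C + C = 3*C)
(93*((37 - 46)*(N(2) + 19)))*(-92) = (93*((37 - 46)*(3*2 + 19)))*(-92) = (93*(-9*(6 + 19)))*(-92) = (93*(-9*25))*(-92) = (93*(-225))*(-92) = -20925*(-92) = 1925100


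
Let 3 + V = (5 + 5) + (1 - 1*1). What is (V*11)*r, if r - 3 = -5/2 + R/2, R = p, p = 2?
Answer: 231/2 ≈ 115.50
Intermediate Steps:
R = 2
r = 3/2 (r = 3 + (-5/2 + 2/2) = 3 + (-5*1/2 + 2*(1/2)) = 3 + (-5/2 + 1) = 3 - 3/2 = 3/2 ≈ 1.5000)
V = 7 (V = -3 + ((5 + 5) + (1 - 1*1)) = -3 + (10 + (1 - 1)) = -3 + (10 + 0) = -3 + 10 = 7)
(V*11)*r = (7*11)*(3/2) = 77*(3/2) = 231/2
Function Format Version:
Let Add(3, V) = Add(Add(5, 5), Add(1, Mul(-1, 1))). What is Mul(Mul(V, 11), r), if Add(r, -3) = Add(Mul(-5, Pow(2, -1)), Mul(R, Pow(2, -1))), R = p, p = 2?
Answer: Rational(231, 2) ≈ 115.50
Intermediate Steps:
R = 2
r = Rational(3, 2) (r = Add(3, Add(Mul(-5, Pow(2, -1)), Mul(2, Pow(2, -1)))) = Add(3, Add(Mul(-5, Rational(1, 2)), Mul(2, Rational(1, 2)))) = Add(3, Add(Rational(-5, 2), 1)) = Add(3, Rational(-3, 2)) = Rational(3, 2) ≈ 1.5000)
V = 7 (V = Add(-3, Add(Add(5, 5), Add(1, Mul(-1, 1)))) = Add(-3, Add(10, Add(1, -1))) = Add(-3, Add(10, 0)) = Add(-3, 10) = 7)
Mul(Mul(V, 11), r) = Mul(Mul(7, 11), Rational(3, 2)) = Mul(77, Rational(3, 2)) = Rational(231, 2)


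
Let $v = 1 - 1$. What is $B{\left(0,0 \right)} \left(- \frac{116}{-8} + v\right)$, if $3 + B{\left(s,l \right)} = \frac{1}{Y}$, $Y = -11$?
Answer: $- \frac{493}{11} \approx -44.818$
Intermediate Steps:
$v = 0$ ($v = 1 - 1 = 0$)
$B{\left(s,l \right)} = - \frac{34}{11}$ ($B{\left(s,l \right)} = -3 + \frac{1}{-11} = -3 - \frac{1}{11} = - \frac{34}{11}$)
$B{\left(0,0 \right)} \left(- \frac{116}{-8} + v\right) = - \frac{34 \left(- \frac{116}{-8} + 0\right)}{11} = - \frac{34 \left(\left(-116\right) \left(- \frac{1}{8}\right) + 0\right)}{11} = - \frac{34 \left(\frac{29}{2} + 0\right)}{11} = \left(- \frac{34}{11}\right) \frac{29}{2} = - \frac{493}{11}$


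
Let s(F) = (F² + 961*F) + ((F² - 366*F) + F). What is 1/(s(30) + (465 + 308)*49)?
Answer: 1/57557 ≈ 1.7374e-5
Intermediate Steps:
s(F) = 2*F² + 596*F (s(F) = (F² + 961*F) + (F² - 365*F) = 2*F² + 596*F)
1/(s(30) + (465 + 308)*49) = 1/(2*30*(298 + 30) + (465 + 308)*49) = 1/(2*30*328 + 773*49) = 1/(19680 + 37877) = 1/57557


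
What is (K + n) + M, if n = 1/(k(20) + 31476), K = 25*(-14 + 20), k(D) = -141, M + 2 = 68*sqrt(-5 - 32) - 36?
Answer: 3509521/31335 + 68*I*sqrt(37) ≈ 112.0 + 413.63*I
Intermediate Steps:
M = -38 + 68*I*sqrt(37) (M = -2 + (68*sqrt(-5 - 32) - 36) = -2 + (68*sqrt(-37) - 36) = -2 + (68*(I*sqrt(37)) - 36) = -2 + (68*I*sqrt(37) - 36) = -2 + (-36 + 68*I*sqrt(37)) = -38 + 68*I*sqrt(37) ≈ -38.0 + 413.63*I)
K = 150 (K = 25*6 = 150)
n = 1/31335 (n = 1/(-141 + 31476) = 1/31335 ≈ 3.1913e-5)
(K + n) + M = (150 + 1/31335) + (-38 + 68*I*sqrt(37)) = 4700251/31335 + (-38 + 68*I*sqrt(37)) = 3509521/31335 + 68*I*sqrt(37)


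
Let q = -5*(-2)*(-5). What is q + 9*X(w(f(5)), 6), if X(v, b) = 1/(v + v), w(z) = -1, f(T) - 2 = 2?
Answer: -109/2 ≈ -54.500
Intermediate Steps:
f(T) = 4 (f(T) = 2 + 2 = 4)
X(v, b) = 1/(2*v)
q = -50 (q = 10*(-5) = -50)
q + 9*X(w(f(5)), 6) = -50 + 9*((½)/(-1)) = -50 + 9*((½)*(-1)) = -50 + 9*(-½) = -50 - 9/2 = -109/2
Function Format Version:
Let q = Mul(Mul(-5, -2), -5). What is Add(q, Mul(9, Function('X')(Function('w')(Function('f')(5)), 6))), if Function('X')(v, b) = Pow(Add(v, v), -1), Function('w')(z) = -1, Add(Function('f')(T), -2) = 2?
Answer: Rational(-109, 2) ≈ -54.500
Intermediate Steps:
Function('f')(T) = 4 (Function('f')(T) = Add(2, 2) = 4)
Function('X')(v, b) = Mul(Rational(1, 2), Pow(v, -1)) (Function('X')(v, b) = Pow(Mul(2, v), -1) = Mul(Rational(1, 2), Pow(v, -1)))
q = -50 (q = Mul(10, -5) = -50)
Add(q, Mul(9, Function('X')(Function('w')(Function('f')(5)), 6))) = Add(-50, Mul(9, Mul(Rational(1, 2), Pow(-1, -1)))) = Add(-50, Mul(9, Mul(Rational(1, 2), -1))) = Add(-50, Mul(9, Rational(-1, 2))) = Add(-50, Rational(-9, 2)) = Rational(-109, 2)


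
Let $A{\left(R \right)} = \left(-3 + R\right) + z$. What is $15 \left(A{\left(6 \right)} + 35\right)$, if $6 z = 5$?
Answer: $\frac{1165}{2} \approx 582.5$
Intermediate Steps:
$z = \frac{5}{6}$ ($z = \frac{1}{6} \cdot 5 = \frac{5}{6} \approx 0.83333$)
$A{\left(R \right)} = - \frac{13}{6} + R$ ($A{\left(R \right)} = \left(-3 + R\right) + \frac{5}{6} = - \frac{13}{6} + R$)
$15 \left(A{\left(6 \right)} + 35\right) = 15 \left(\left(- \frac{13}{6} + 6\right) + 35\right) = 15 \left(\frac{23}{6} + 35\right) = 15 \cdot \frac{233}{6} = \frac{1165}{2}$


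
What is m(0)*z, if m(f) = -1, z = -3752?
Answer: 3752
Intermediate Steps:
m(0)*z = -1*(-3752) = 3752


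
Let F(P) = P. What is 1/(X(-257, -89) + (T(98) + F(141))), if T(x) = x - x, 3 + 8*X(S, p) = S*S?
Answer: 4/33587 ≈ 0.00011909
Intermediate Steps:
X(S, p) = -3/8 + S²/8 (X(S, p) = -3/8 + (S*S)/8 = -3/8 + S²/8)
T(x) = 0
1/(X(-257, -89) + (T(98) + F(141))) = 1/((-3/8 + (⅛)*(-257)²) + (0 + 141)) = 1/((-3/8 + (⅛)*66049) + 141) = 1/((-3/8 + 66049/8) + 141) = 1/(33023/4 + 141) = 1/(33587/4) = 4/33587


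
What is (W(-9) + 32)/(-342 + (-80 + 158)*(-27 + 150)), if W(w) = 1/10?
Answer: 107/30840 ≈ 0.0034695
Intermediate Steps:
W(w) = 1/10
(W(-9) + 32)/(-342 + (-80 + 158)*(-27 + 150)) = (1/10 + 32)/(-342 + (-80 + 158)*(-27 + 150)) = 321/(10*(-342 + 78*123)) = 321/(10*(-342 + 9594)) = (321/10)/9252 = (321/10)*(1/9252) = 107/30840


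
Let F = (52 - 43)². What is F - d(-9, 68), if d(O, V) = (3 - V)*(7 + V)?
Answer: 4956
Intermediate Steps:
F = 81 (F = 9² = 81)
F - d(-9, 68) = 81 - (21 - 1*68² - 4*68) = 81 - (21 - 1*4624 - 272) = 81 - (21 - 4624 - 272) = 81 - 1*(-4875) = 81 + 4875 = 4956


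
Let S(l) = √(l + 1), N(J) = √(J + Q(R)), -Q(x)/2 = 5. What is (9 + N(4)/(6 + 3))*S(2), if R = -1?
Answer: √3*(81 + I*√6)/9 ≈ 15.588 + 0.4714*I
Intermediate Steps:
Q(x) = -10 (Q(x) = -2*5 = -10)
N(J) = √(-10 + J) (N(J) = √(J - 10) = √(-10 + J))
S(l) = √(1 + l)
(9 + N(4)/(6 + 3))*S(2) = (9 + √(-10 + 4)/(6 + 3))*√(1 + 2) = (9 + √(-6)/9)*√3 = (9 + (I*√6)*(⅑))*√3 = (9 + I*√6/9)*√3 = √3*(9 + I*√6/9)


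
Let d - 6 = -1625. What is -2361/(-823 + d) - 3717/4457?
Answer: 482021/3627998 ≈ 0.13286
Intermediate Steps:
d = -1619 (d = 6 - 1625 = -1619)
-2361/(-823 + d) - 3717/4457 = -2361/(-823 - 1619) - 3717/4457 = -2361/(-2442) - 3717*1/4457 = -2361*(-1/2442) - 3717/4457 = 787/814 - 3717/4457 = 482021/3627998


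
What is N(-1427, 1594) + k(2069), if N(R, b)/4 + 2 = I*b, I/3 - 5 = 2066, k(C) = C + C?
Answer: 39618218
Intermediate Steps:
k(C) = 2*C
I = 6213 (I = 15 + 3*2066 = 15 + 6198 = 6213)
N(R, b) = -8 + 24852*b (N(R, b) = -8 + 4*(6213*b) = -8 + 24852*b)
N(-1427, 1594) + k(2069) = (-8 + 24852*1594) + 2*2069 = (-8 + 39614088) + 4138 = 39614080 + 4138 = 39618218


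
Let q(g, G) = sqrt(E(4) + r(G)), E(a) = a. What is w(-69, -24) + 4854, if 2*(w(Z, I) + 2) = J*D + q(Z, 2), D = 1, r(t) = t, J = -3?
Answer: 9701/2 + sqrt(6)/2 ≈ 4851.7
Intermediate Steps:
q(g, G) = sqrt(4 + G)
w(Z, I) = -7/2 + sqrt(6)/2 (w(Z, I) = -2 + (-3*1 + sqrt(4 + 2))/2 = -2 + (-3 + sqrt(6))/2 = -2 + (-3/2 + sqrt(6)/2) = -7/2 + sqrt(6)/2)
w(-69, -24) + 4854 = (-7/2 + sqrt(6)/2) + 4854 = 9701/2 + sqrt(6)/2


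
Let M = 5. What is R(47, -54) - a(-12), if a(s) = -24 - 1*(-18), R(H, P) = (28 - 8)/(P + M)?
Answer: 274/49 ≈ 5.5918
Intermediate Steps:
R(H, P) = 20/(5 + P) (R(H, P) = (28 - 8)/(P + 5) = 20/(5 + P))
a(s) = -6 (a(s) = -24 + 18 = -6)
R(47, -54) - a(-12) = 20/(5 - 54) - 1*(-6) = 20/(-49) + 6 = 20*(-1/49) + 6 = -20/49 + 6 = 274/49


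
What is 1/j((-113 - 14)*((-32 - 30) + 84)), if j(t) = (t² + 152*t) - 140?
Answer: 1/7381608 ≈ 1.3547e-7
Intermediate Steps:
j(t) = -140 + t² + 152*t
1/j((-113 - 14)*((-32 - 30) + 84)) = 1/(-140 + ((-113 - 14)*((-32 - 30) + 84))² + 152*((-113 - 14)*((-32 - 30) + 84))) = 1/(-140 + (-127*(-62 + 84))² + 152*(-127*(-62 + 84))) = 1/(-140 + (-127*22)² + 152*(-127*22)) = 1/(-140 + (-2794)² + 152*(-2794)) = 1/(-140 + 7806436 - 424688) = 1/7381608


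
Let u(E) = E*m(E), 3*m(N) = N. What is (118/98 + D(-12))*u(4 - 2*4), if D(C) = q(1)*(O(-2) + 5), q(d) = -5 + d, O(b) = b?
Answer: -8464/147 ≈ -57.578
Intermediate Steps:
m(N) = N/3
D(C) = -12 (D(C) = (-5 + 1)*(-2 + 5) = -4*3 = -12)
u(E) = E²/3 (u(E) = E*(E/3) = E²/3)
(118/98 + D(-12))*u(4 - 2*4) = (118/98 - 12)*((4 - 2*4)²/3) = (118*(1/98) - 12)*((4 - 8)²/3) = (59/49 - 12)*((⅓)*(-4)²) = -529*16/147 = -529/49*16/3 = -8464/147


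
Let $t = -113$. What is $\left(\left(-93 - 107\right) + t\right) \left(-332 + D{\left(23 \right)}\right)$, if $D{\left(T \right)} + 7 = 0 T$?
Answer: $106107$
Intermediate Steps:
$D{\left(T \right)} = -7$ ($D{\left(T \right)} = -7 + 0 T = -7 + 0 = -7$)
$\left(\left(-93 - 107\right) + t\right) \left(-332 + D{\left(23 \right)}\right) = \left(\left(-93 - 107\right) - 113\right) \left(-332 - 7\right) = \left(-200 - 113\right) \left(-339\right) = \left(-313\right) \left(-339\right) = 106107$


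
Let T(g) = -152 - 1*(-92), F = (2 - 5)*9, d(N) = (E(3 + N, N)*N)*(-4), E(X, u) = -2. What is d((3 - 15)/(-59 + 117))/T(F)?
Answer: 4/145 ≈ 0.027586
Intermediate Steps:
d(N) = 8*N (d(N) = -2*N*(-4) = 8*N)
F = -27 (F = -3*9 = -27)
T(g) = -60 (T(g) = -152 + 92 = -60)
d((3 - 15)/(-59 + 117))/T(F) = (8*((3 - 15)/(-59 + 117)))/(-60) = (8*(-12/58))*(-1/60) = (8*(-12*1/58))*(-1/60) = (8*(-6/29))*(-1/60) = -48/29*(-1/60) = 4/145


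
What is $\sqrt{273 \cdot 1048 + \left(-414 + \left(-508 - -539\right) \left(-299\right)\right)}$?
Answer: $\sqrt{276421} \approx 525.76$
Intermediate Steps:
$\sqrt{273 \cdot 1048 + \left(-414 + \left(-508 - -539\right) \left(-299\right)\right)} = \sqrt{286104 + \left(-414 + \left(-508 + 539\right) \left(-299\right)\right)} = \sqrt{286104 + \left(-414 + 31 \left(-299\right)\right)} = \sqrt{286104 - 9683} = \sqrt{276421}$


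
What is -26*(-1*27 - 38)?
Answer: 1690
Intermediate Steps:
-26*(-1*27 - 38) = -26*(-27 - 38) = -26*(-65) = 1690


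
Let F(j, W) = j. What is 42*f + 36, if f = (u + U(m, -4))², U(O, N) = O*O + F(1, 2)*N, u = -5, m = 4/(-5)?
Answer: 1857102/625 ≈ 2971.4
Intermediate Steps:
m = -⅘ (m = 4*(-⅕) = -⅘ ≈ -0.80000)
U(O, N) = N + O² (U(O, N) = O*O + 1*N = O² + N = N + O²)
f = 43681/625 (f = (-5 + (-4 + (-⅘)²))² = (-5 + (-4 + 16/25))² = (-5 - 84/25)² = (-209/25)² = 43681/625 ≈ 69.890)
42*f + 36 = 42*(43681/625) + 36 = 1834602/625 + 36 = 1857102/625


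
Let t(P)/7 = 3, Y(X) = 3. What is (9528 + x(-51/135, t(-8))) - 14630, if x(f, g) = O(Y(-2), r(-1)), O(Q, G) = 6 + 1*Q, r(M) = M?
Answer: -5093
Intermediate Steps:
t(P) = 21 (t(P) = 7*3 = 21)
O(Q, G) = 6 + Q
x(f, g) = 9 (x(f, g) = 6 + 3 = 9)
(9528 + x(-51/135, t(-8))) - 14630 = (9528 + 9) - 14630 = 9537 - 14630 = -5093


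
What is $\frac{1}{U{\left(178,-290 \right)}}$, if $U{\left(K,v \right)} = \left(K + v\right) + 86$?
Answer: $- \frac{1}{26} \approx -0.038462$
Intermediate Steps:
$U{\left(K,v \right)} = 86 + K + v$
$\frac{1}{U{\left(178,-290 \right)}} = \frac{1}{86 + 178 - 290} = \frac{1}{-26} = - \frac{1}{26}$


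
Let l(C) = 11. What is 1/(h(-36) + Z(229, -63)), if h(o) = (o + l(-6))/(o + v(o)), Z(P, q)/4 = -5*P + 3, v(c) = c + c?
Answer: -108/493319 ≈ -0.00021893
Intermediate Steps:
v(c) = 2*c
Z(P, q) = 12 - 20*P (Z(P, q) = 4*(-5*P + 3) = 4*(3 - 5*P) = 12 - 20*P)
h(o) = (11 + o)/(3*o) (h(o) = (o + 11)/(o + 2*o) = (11 + o)/((3*o)) = (11 + o)*(1/(3*o)) = (11 + o)/(3*o))
1/(h(-36) + Z(229, -63)) = 1/((1/3)*(11 - 36)/(-36) + (12 - 20*229)) = 1/((1/3)*(-1/36)*(-25) + (12 - 4580)) = 1/(25/108 - 4568) = 1/(-493319/108) = -108/493319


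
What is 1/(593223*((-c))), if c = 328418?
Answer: -1/194825111214 ≈ -5.1328e-12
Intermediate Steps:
1/(593223*((-c))) = 1/(593223*((-1*328418))) = (1/593223)/(-328418) = (1/593223)*(-1/328418) = -1/194825111214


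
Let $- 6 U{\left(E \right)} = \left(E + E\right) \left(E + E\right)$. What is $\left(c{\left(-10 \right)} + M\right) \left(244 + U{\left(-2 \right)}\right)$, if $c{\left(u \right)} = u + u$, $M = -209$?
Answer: $- \frac{165796}{3} \approx -55265.0$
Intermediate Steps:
$U{\left(E \right)} = - \frac{2 E^{2}}{3}$ ($U{\left(E \right)} = - \frac{\left(E + E\right) \left(E + E\right)}{6} = - \frac{2 E 2 E}{6} = - \frac{4 E^{2}}{6} = - \frac{2 E^{2}}{3}$)
$c{\left(u \right)} = 2 u$
$\left(c{\left(-10 \right)} + M\right) \left(244 + U{\left(-2 \right)}\right) = \left(2 \left(-10\right) - 209\right) \left(244 - \frac{2 \left(-2\right)^{2}}{3}\right) = \left(-20 - 209\right) \left(244 - \frac{8}{3}\right) = - 229 \left(244 - \frac{8}{3}\right) = \left(-229\right) \frac{724}{3} = - \frac{165796}{3}$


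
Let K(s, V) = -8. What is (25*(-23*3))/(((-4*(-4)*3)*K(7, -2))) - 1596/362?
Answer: 1931/23168 ≈ 0.083348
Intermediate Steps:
(25*(-23*3))/(((-4*(-4)*3)*K(7, -2))) - 1596/362 = (25*(-23*3))/(((-4*(-4)*3)*(-8))) - 1596/362 = (25*(-69))/(((16*3)*(-8))) - 1596*1/362 = -1725/(48*(-8)) - 798/181 = -1725/(-384) - 798/181 = -1725*(-1/384) - 798/181 = 575/128 - 798/181 = 1931/23168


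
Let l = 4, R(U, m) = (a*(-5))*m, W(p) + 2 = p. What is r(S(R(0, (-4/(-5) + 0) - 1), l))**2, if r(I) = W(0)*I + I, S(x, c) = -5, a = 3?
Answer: 25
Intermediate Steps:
W(p) = -2 + p
R(U, m) = -15*m (R(U, m) = (3*(-5))*m = -15*m)
r(I) = -I (r(I) = (-2 + 0)*I + I = -2*I + I = -I)
r(S(R(0, (-4/(-5) + 0) - 1), l))**2 = (-1*(-5))**2 = 5**2 = 25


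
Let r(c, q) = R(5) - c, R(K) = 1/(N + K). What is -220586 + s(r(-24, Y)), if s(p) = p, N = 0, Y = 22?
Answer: -1102809/5 ≈ -2.2056e+5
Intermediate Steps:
R(K) = 1/K (R(K) = 1/(0 + K) = 1/K)
r(c, q) = ⅕ - c (r(c, q) = 1/5 - c = ⅕ - c)
-220586 + s(r(-24, Y)) = -220586 + (⅕ - 1*(-24)) = -220586 + (⅕ + 24) = -220586 + 121/5 = -1102809/5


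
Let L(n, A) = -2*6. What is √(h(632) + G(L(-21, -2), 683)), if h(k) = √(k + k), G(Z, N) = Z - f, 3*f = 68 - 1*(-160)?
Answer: 2*√(-22 + √79) ≈ 7.242*I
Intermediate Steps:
L(n, A) = -12
f = 76 (f = (68 - 1*(-160))/3 = (68 + 160)/3 = (⅓)*228 = 76)
G(Z, N) = -76 + Z (G(Z, N) = Z - 1*76 = Z - 76 = -76 + Z)
h(k) = √2*√k (h(k) = √(2*k) = √2*√k)
√(h(632) + G(L(-21, -2), 683)) = √(√2*√632 + (-76 - 12)) = √(√2*(2*√158) - 88) = √(4*√79 - 88) = √(-88 + 4*√79)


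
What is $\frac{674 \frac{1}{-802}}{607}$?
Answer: $- \frac{337}{243407} \approx -0.0013845$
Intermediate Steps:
$\frac{674 \frac{1}{-802}}{607} = 674 \left(- \frac{1}{802}\right) \frac{1}{607} = \left(- \frac{337}{401}\right) \frac{1}{607} = - \frac{337}{243407}$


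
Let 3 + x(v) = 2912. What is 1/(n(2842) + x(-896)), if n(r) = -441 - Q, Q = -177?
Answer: 1/2645 ≈ 0.00037807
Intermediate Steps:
x(v) = 2909 (x(v) = -3 + 2912 = 2909)
n(r) = -264 (n(r) = -441 - 1*(-177) = -441 + 177 = -264)
1/(n(2842) + x(-896)) = 1/(-264 + 2909) = 1/2645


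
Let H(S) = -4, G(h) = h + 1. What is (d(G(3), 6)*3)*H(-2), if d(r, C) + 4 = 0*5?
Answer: 48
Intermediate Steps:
G(h) = 1 + h
d(r, C) = -4 (d(r, C) = -4 + 0*5 = -4 + 0 = -4)
(d(G(3), 6)*3)*H(-2) = -4*3*(-4) = -12*(-4) = 48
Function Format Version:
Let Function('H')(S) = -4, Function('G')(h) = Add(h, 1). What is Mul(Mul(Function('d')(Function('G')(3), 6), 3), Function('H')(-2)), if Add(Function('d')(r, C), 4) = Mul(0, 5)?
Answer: 48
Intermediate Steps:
Function('G')(h) = Add(1, h)
Function('d')(r, C) = -4 (Function('d')(r, C) = Add(-4, Mul(0, 5)) = Add(-4, 0) = -4)
Mul(Mul(Function('d')(Function('G')(3), 6), 3), Function('H')(-2)) = Mul(Mul(-4, 3), -4) = Mul(-12, -4) = 48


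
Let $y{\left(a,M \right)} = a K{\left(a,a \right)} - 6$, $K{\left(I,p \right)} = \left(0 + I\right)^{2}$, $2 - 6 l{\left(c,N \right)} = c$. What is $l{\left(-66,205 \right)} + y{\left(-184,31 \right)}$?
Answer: $- \frac{18688496}{3} \approx -6.2295 \cdot 10^{6}$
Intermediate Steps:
$l{\left(c,N \right)} = \frac{1}{3} - \frac{c}{6}$
$K{\left(I,p \right)} = I^{2}$
$y{\left(a,M \right)} = -6 + a^{3}$ ($y{\left(a,M \right)} = a a^{2} - 6 = a^{3} - 6 = -6 + a^{3}$)
$l{\left(-66,205 \right)} + y{\left(-184,31 \right)} = \left(\frac{1}{3} - -11\right) + \left(-6 + \left(-184\right)^{3}\right) = \left(\frac{1}{3} + 11\right) - 6229510 = \frac{34}{3} - 6229510 = - \frac{18688496}{3}$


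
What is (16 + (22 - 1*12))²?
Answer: 676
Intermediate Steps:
(16 + (22 - 1*12))² = (16 + (22 - 12))² = (16 + 10)² = 26² = 676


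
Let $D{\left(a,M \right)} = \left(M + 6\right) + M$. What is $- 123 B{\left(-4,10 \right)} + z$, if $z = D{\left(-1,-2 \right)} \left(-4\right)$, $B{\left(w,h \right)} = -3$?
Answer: $361$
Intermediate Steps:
$D{\left(a,M \right)} = 6 + 2 M$ ($D{\left(a,M \right)} = \left(6 + M\right) + M = 6 + 2 M$)
$z = -8$ ($z = \left(6 + 2 \left(-2\right)\right) \left(-4\right) = \left(6 - 4\right) \left(-4\right) = 2 \left(-4\right) = -8$)
$- 123 B{\left(-4,10 \right)} + z = \left(-123\right) \left(-3\right) - 8 = 369 - 8 = 361$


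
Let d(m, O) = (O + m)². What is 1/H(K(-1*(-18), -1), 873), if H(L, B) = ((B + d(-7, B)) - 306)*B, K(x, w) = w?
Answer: 1/655206579 ≈ 1.5262e-9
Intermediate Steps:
H(L, B) = B*(-306 + B + (-7 + B)²) (H(L, B) = ((B + (B - 7)²) - 306)*B = ((B + (-7 + B)²) - 306)*B = (-306 + B + (-7 + B)²)*B = B*(-306 + B + (-7 + B)²))
1/H(K(-1*(-18), -1), 873) = 1/(873*(-306 + 873 + (-7 + 873)²)) = 1/(873*(-306 + 873 + 866²)) = 1/(873*(-306 + 873 + 749956)) = 1/(873*750523) = 1/655206579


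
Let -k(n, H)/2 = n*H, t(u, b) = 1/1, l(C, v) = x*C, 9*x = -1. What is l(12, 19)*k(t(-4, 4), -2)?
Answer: -16/3 ≈ -5.3333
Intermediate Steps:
x = -⅑ (x = (⅑)*(-1) = -⅑ ≈ -0.11111)
l(C, v) = -C/9
t(u, b) = 1
k(n, H) = -2*H*n (k(n, H) = -2*n*H = -2*H*n)
l(12, 19)*k(t(-4, 4), -2) = (-⅑*12)*(-2*(-2)*1) = -4/3*4 = -16/3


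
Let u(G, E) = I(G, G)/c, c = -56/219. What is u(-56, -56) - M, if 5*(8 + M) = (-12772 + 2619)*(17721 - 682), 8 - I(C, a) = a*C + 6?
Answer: 4845632061/140 ≈ 3.4612e+7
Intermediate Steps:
I(C, a) = 2 - C*a (I(C, a) = 8 - (a*C + 6) = 8 - (C*a + 6) = 8 - (6 + C*a) = 8 + (-6 - C*a) = 2 - C*a)
M = -172997007/5 (M = -8 + ((-12772 + 2619)*(17721 - 682))/5 = -8 + (-10153*17039)/5 = -8 + (⅕)*(-172996967) = -8 - 172996967/5 = -172997007/5 ≈ -3.4599e+7)
c = -56/219 (c = -56*1/219 = -56/219 ≈ -0.25571)
u(G, E) = -219/28 + 219*G²/56 (u(G, E) = (2 - G*G)/(-56/219) = (2 - G²)*(-219/56) = -219/28 + 219*G²/56)
u(-56, -56) - M = (-219/28 + (219/56)*(-56)²) - 1*(-172997007/5) = (-219/28 + (219/56)*3136) + 172997007/5 = (-219/28 + 12264) + 172997007/5 = 343173/28 + 172997007/5 = 4845632061/140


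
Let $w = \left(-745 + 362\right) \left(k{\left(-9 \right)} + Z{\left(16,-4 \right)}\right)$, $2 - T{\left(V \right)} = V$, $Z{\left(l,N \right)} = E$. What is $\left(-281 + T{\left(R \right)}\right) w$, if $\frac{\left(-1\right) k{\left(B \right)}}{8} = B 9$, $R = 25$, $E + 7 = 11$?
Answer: $75913664$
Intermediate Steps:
$E = 4$ ($E = -7 + 11 = 4$)
$k{\left(B \right)} = - 72 B$ ($k{\left(B \right)} = - 8 B 9 = - 8 \cdot 9 B = - 72 B$)
$Z{\left(l,N \right)} = 4$
$T{\left(V \right)} = 2 - V$
$w = -249716$ ($w = \left(-745 + 362\right) \left(\left(-72\right) \left(-9\right) + 4\right) = - 383 \left(648 + 4\right) = \left(-383\right) 652 = -249716$)
$\left(-281 + T{\left(R \right)}\right) w = \left(-281 + \left(2 - 25\right)\right) \left(-249716\right) = \left(-281 - 23\right) \left(-249716\right) = \left(-304\right) \left(-249716\right) = 75913664$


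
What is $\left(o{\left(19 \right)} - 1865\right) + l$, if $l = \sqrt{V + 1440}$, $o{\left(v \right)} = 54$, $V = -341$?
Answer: $-1811 + \sqrt{1099} \approx -1777.8$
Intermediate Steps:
$l = \sqrt{1099}$ ($l = \sqrt{-341 + 1440} = \sqrt{1099} \approx 33.151$)
$\left(o{\left(19 \right)} - 1865\right) + l = \left(54 - 1865\right) + \sqrt{1099} = -1811 + \sqrt{1099}$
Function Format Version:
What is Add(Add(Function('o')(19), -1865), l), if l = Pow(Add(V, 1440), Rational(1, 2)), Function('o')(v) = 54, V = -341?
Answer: Add(-1811, Pow(1099, Rational(1, 2))) ≈ -1777.8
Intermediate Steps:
l = Pow(1099, Rational(1, 2)) (l = Pow(Add(-341, 1440), Rational(1, 2)) = Pow(1099, Rational(1, 2)) ≈ 33.151)
Add(Add(Function('o')(19), -1865), l) = Add(Add(54, -1865), Pow(1099, Rational(1, 2))) = Add(-1811, Pow(1099, Rational(1, 2)))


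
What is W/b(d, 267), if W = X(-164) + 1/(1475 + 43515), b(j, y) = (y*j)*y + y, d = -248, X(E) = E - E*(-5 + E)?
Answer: 1254321199/795396430950 ≈ 0.0015770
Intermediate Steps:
X(E) = E - E*(-5 + E)
b(j, y) = y + j*y² (b(j, y) = (j*y)*y + y = j*y² + y = y + j*y²)
W = -1254321199/44990 (W = -164*(6 - 1*(-164)) + 1/(1475 + 43515) = -164*(6 + 164) + 1/44990 = -164*170 + 1/44990 = -27880 + 1/44990 = -1254321199/44990 ≈ -27880.)
W/b(d, 267) = -1254321199*1/(267*(1 - 248*267))/44990 = -1254321199*1/(267*(1 - 66216))/44990 = -1254321199/(44990*(267*(-66215))) = -1254321199/44990/(-17679405) = -1254321199/44990*(-1/17679405) = 1254321199/795396430950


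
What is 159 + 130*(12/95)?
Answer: 3333/19 ≈ 175.42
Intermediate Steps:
159 + 130*(12/95) = 159 + 312/19 = 3333/19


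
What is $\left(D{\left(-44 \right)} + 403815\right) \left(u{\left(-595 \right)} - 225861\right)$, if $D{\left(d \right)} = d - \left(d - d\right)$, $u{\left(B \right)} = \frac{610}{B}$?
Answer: $- \frac{10852387757951}{119} \approx -9.1196 \cdot 10^{10}$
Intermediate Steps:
$D{\left(d \right)} = d$ ($D{\left(d \right)} = d - 0 = d + 0 = d$)
$\left(D{\left(-44 \right)} + 403815\right) \left(u{\left(-595 \right)} - 225861\right) = \left(-44 + 403815\right) \left(\frac{610}{-595} - 225861\right) = 403771 \left(610 \left(- \frac{1}{595}\right) - 225861\right) = 403771 \left(- \frac{122}{119} - 225861\right) = 403771 \left(- \frac{26877581}{119}\right) = - \frac{10852387757951}{119}$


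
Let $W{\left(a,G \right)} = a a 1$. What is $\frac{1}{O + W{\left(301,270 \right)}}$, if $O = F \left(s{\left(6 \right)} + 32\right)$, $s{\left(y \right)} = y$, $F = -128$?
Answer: $\frac{1}{85737} \approx 1.1664 \cdot 10^{-5}$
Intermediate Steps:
$W{\left(a,G \right)} = a^{2}$ ($W{\left(a,G \right)} = a^{2} \cdot 1 = a^{2}$)
$O = -4864$ ($O = - 128 \left(6 + 32\right) = \left(-128\right) 38 = -4864$)
$\frac{1}{O + W{\left(301,270 \right)}} = \frac{1}{-4864 + 301^{2}} = \frac{1}{-4864 + 90601} = \frac{1}{85737}$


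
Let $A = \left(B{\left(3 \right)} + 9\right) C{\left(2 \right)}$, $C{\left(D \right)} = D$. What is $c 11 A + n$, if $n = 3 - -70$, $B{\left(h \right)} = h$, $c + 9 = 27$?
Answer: $4825$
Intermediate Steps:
$c = 18$ ($c = -9 + 27 = 18$)
$n = 73$ ($n = 3 + 70 = 73$)
$A = 24$ ($A = \left(3 + 9\right) 2 = 12 \cdot 2 = 24$)
$c 11 A + n = 18 \cdot 11 \cdot 24 + 73 = 198 \cdot 24 + 73 = 4752 + 73 = 4825$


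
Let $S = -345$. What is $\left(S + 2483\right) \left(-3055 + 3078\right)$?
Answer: $49174$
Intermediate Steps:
$\left(S + 2483\right) \left(-3055 + 3078\right) = \left(-345 + 2483\right) \left(-3055 + 3078\right) = 2138 \cdot 23 = 49174$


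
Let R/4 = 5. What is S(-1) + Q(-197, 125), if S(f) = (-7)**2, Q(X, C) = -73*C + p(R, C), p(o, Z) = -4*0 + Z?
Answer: -8951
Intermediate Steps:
R = 20 (R = 4*5 = 20)
p(o, Z) = Z (p(o, Z) = 0 + Z = Z)
Q(X, C) = -72*C (Q(X, C) = -73*C + C = -72*C)
S(f) = 49
S(-1) + Q(-197, 125) = 49 - 72*125 = 49 - 9000 = -8951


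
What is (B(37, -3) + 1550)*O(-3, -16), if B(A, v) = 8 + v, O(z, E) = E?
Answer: -24880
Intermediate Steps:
(B(37, -3) + 1550)*O(-3, -16) = ((8 - 3) + 1550)*(-16) = (5 + 1550)*(-16) = 1555*(-16) = -24880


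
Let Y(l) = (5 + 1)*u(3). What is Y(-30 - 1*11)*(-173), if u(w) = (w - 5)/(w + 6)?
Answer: 692/3 ≈ 230.67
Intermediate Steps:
u(w) = (-5 + w)/(6 + w)
Y(l) = -4/3 (Y(l) = (5 + 1)*((-5 + 3)/(6 + 3)) = 6*(-2/9) = -4/3)
Y(-30 - 1*11)*(-173) = -4/3*(-173) = 692/3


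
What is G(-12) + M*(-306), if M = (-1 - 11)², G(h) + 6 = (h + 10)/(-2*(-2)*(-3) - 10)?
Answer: -484769/11 ≈ -44070.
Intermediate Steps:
G(h) = -71/11 - h/22 (G(h) = -6 + (h + 10)/(-2*(-2)*(-3) - 10) = -6 + (10 + h)/(4*(-3) - 10) = -6 + (10 + h)/(-12 - 10) = -6 + (10 + h)/(-22) = -6 + (10 + h)*(-1/22) = -6 + (-5/11 - h/22) = -71/11 - h/22)
M = 144 (M = (-12)² = 144)
G(-12) + M*(-306) = (-71/11 - 1/22*(-12)) + 144*(-306) = (-71/11 + 6/11) - 44064 = -65/11 - 44064 = -484769/11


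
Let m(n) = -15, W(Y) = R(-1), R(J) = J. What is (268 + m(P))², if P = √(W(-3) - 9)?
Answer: 64009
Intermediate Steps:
W(Y) = -1
P = I*√10 (P = √(-1 - 9) = √(-10) = I*√10 ≈ 3.1623*I)
(268 + m(P))² = (268 - 15)² = 253² = 64009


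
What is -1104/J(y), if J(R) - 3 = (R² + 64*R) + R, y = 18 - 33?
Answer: 368/249 ≈ 1.4779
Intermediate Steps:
y = -15
J(R) = 3 + R² + 65*R (J(R) = 3 + ((R² + 64*R) + R) = 3 + (R² + 65*R) = 3 + R² + 65*R)
-1104/J(y) = -1104/(3 + (-15)² + 65*(-15)) = -1104/(3 + 225 - 975) = -1104/(-747) = -1104*(-1/747) = 368/249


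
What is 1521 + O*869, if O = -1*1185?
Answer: -1028244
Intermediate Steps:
O = -1185
1521 + O*869 = 1521 - 1185*869 = 1521 - 1029765 = -1028244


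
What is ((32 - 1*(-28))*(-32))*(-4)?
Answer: 7680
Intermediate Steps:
((32 - 1*(-28))*(-32))*(-4) = ((32 + 28)*(-32))*(-4) = (60*(-32))*(-4) = -1920*(-4) = 7680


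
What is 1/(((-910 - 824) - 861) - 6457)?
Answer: -1/9052 ≈ -0.00011047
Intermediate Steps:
1/(((-910 - 824) - 861) - 6457) = 1/((-1734 - 861) - 6457) = 1/(-2595 - 6457) = 1/(-9052) = -1/9052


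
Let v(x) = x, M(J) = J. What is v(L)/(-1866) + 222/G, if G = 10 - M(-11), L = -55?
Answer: 138469/13062 ≈ 10.601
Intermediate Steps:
G = 21 (G = 10 - 1*(-11) = 10 + 11 = 21)
v(L)/(-1866) + 222/G = -55/(-1866) + 222/21 = -55*(-1/1866) + 222*(1/21) = 55/1866 + 74/7 = 138469/13062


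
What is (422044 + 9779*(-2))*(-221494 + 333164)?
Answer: 44945611620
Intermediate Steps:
(422044 + 9779*(-2))*(-221494 + 333164) = (422044 - 19558)*111670 = 402486*111670 = 44945611620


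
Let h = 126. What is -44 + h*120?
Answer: 15076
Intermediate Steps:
-44 + h*120 = -44 + 126*120 = -44 + 15120 = 15076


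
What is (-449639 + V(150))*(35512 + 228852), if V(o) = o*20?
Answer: -118075272596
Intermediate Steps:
V(o) = 20*o
(-449639 + V(150))*(35512 + 228852) = (-449639 + 20*150)*(35512 + 228852) = (-449639 + 3000)*264364 = -446639*264364 = -118075272596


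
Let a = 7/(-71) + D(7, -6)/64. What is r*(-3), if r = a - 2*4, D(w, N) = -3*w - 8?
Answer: 116577/4544 ≈ 25.655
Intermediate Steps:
D(w, N) = -8 - 3*w
a = -2507/4544 (a = 7/(-71) + (-8 - 3*7)/64 = 7*(-1/71) + (-8 - 21)*(1/64) = -7/71 - 29*1/64 = -7/71 - 29/64 = -2507/4544 ≈ -0.55172)
r = -38859/4544 (r = -2507/4544 - 2*4 = -2507/4544 - 8 = -38859/4544 ≈ -8.5517)
r*(-3) = -38859/4544*(-3) = 116577/4544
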